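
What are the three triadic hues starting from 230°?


Triadic: equally spaced at 120° intervals
H1 = 230°
H2 = (230 + 120) mod 360 = 350°
H3 = (230 + 240) mod 360 = 110°
Triadic = 230°, 350°, 110°


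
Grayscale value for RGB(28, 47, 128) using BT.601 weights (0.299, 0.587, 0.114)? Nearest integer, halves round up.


Gray = 0.299×R + 0.587×G + 0.114×B
Gray = 0.299×28 + 0.587×47 + 0.114×128
Gray = 8.372 + 27.589 + 14.592
Gray = 50.553 → round half up → 51
Gray = 51


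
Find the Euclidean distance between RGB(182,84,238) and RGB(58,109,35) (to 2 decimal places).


d = √[(R₁-R₂)² + (G₁-G₂)² + (B₁-B₂)²]
d = √[(182-58)² + (84-109)² + (238-35)²]
d = √[15376 + 625 + 41209]
d = √57210
d ≈ 239.19


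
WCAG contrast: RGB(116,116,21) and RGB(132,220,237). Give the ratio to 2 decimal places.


Linearize each sRGB channel c=v/255: c/12.92 if c ≤ 0.04045 else ((c+0.055)/1.055)^2.4
L = 0.2126×R_lin + 0.7152×G_lin + 0.0722×B_lin
Color 1 (116,116,21):
  R=116: 116/255≈0.4549 > 0.04045 → ((0.4549+0.055)/1.055)^2.4 ≈ 0.17465
  G=116: 116/255≈0.4549 > 0.04045 → ((0.4549+0.055)/1.055)^2.4 ≈ 0.17465
  B=21: 21/255≈0.0824 > 0.04045 → ((0.0824+0.055)/1.055)^2.4 ≈ 0.00750
  L1 = 0.2126×0.17465 + 0.7152×0.17465 + 0.0722×0.00750 ≈ 0.16258
Color 2 (132,220,237):
  R=132: 132/255≈0.5176 > 0.04045 → ((0.5176+0.055)/1.055)^2.4 ≈ 0.23074
  G=220: 220/255≈0.8627 > 0.04045 → ((0.8627+0.055)/1.055)^2.4 ≈ 0.71569
  B=237: 237/255≈0.9294 > 0.04045 → ((0.9294+0.055)/1.055)^2.4 ≈ 0.84687
  L2 = 0.2126×0.23074 + 0.7152×0.71569 + 0.0722×0.84687 ≈ 0.62206
Lighter = 0.62206, Darker = 0.16258
Ratio = (L_lighter + 0.05) / (L_darker + 0.05)
Ratio = (0.62206 + 0.05) / (0.16258 + 0.05) = 0.67206 / 0.21258 ≈ 3.1615
Ratio ≈ 3.16:1


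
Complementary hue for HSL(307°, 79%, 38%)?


Complement = opposite side of color wheel = hue + 180°
H' = (307 + 180) mod 360 = 127°
S and L unchanged.
= HSL(127°, 79%, 38%)


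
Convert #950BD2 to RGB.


95 → 149 (R)
0B → 11 (G)
D2 → 210 (B)
= RGB(149, 11, 210)


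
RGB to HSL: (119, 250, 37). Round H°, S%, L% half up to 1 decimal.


Normalize: R'=119/255≈0.4667, G'=250/255≈0.9804, B'=37/255≈0.1451
Max=250/255, Min=37/255, Δ=Max-Min=213/255
L = (Max+Min)/2 = (250+37)/510 = 287/510 = 0.56274… → L = 56.3%
L > 0.5 → S = Δ/(2-Max-Min) = 213/(510-250-37) = 213/223 = 0.95515… → S = 95.5%
(the 1/255 factors cancel in S and H, so raw channel differences can be used)
Max is G' → H = 60 × ((B-R)/Δ + 2) = 60 × ((37-119)/213 + 2)
  -82/213 + 2 = -0.3849… + 2 = 1.6150…
  H = 60 × 1.6150… = 96.901…° → H = 96.9°
= HSL(96.9°, 95.5%, 56.3%)


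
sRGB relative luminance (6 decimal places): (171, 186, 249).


Linearize each channel (sRGB transfer function): c = v/255; c_lin = c/12.92 if c ≤ 0.04045, else ((c+0.055)/1.055)^2.4
  R: 171/255 ≈ 0.670588 > 0.04045 → ((0.670588+0.055)/1.055)^2.4 ≈ 0.407240
  G: 186/255 ≈ 0.729412 > 0.04045 → ((0.729412+0.055)/1.055)^2.4 ≈ 0.491021
  B: 249/255 ≈ 0.976471 > 0.04045 → ((0.976471+0.055)/1.055)^2.4 ≈ 0.947307
R_lin = 0.407240, G_lin = 0.491021, B_lin = 0.947307
L = 0.2126×R + 0.7152×G + 0.0722×B
L = 0.2126×0.407240 + 0.7152×0.491021 + 0.0722×0.947307
L ≈ 0.506153


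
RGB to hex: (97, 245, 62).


R = 97 → 61 (hex)
G = 245 → F5 (hex)
B = 62 → 3E (hex)
Hex = #61F53E


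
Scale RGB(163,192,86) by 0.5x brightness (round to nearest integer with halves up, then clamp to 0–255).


Multiply each channel by 0.5, round half up, clamp to [0, 255]
R: 163×0.5 = 81.5 → round → 82
G: 192×0.5 = 96
B: 86×0.5 = 43
= RGB(82, 96, 43)


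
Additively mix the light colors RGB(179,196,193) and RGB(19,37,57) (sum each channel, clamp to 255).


Additive: each channel = min(255, C₁+C₂)
R: 179+19 = 198 → 198
G: 196+37 = 233 → 233
B: 193+57 = 250 → 250
= RGB(198, 233, 250)


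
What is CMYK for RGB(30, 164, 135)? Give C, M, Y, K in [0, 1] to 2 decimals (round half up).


R'=30/255≈0.1176, G'=164/255≈0.6431, B'=135/255≈0.5294
K = 1 - max(R',G',B') = 1 - 164/255 = 91/255 = 0.35686… → 0.36
(1-R'-K)/(1-K) simplifies to (max-R)/max with max = 164:
C = (164-30)/164 = 134/164 = 0.81707… → 0.82
M = (164-164)/164 = 0/164 = 0 → 0.00
Y = (164-135)/164 = 29/164 = 0.17682… → 0.18
= CMYK(0.82, 0.00, 0.18, 0.36)


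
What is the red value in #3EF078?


Color: #3EF078
R = 3E = 62
G = F0 = 240
B = 78 = 120
Red = 62


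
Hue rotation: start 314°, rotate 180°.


New hue = (H + rotation) mod 360
New hue = (314 + 180) mod 360
= 494 mod 360
= 134°


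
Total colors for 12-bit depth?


Colors = 2^bits = 2^12
= 4,096 colors


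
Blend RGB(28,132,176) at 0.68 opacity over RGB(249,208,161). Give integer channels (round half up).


C = α×F + (1-α)×B, with 1-α = 0.32
R: 0.68×28 + 0.32×249 = 19.04 + 79.68 = 98.72 → 99
G: 0.68×132 + 0.32×208 = 89.76 + 66.56 = 156.32 → 156
B: 0.68×176 + 0.32×161 = 119.68 + 51.52 = 171.20 → 171
= RGB(99, 156, 171)


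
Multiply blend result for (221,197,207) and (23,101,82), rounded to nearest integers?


Multiply: C = A×B/255, rounded to nearest integer
R: 221×23/255 = 5083/255 ≈ 19.933 → 20
G: 197×101/255 = 19897/255 ≈ 78.027 → 78
B: 207×82/255 = 16974/255 ≈ 66.565 → 67
= RGB(20, 78, 67)


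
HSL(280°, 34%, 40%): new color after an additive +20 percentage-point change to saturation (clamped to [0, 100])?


Original S = 34%
Adjustment = +20 percentage points
New S = 34 + (20) = 54
Clamp to [0, 100] → 54
= HSL(280°, 54%, 40%)


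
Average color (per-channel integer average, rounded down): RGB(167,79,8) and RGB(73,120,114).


Midpoint: each channel = ⌊(C₁+C₂)/2⌋
R: ⌊(167+73)/2⌋ = 120
G: ⌊(79+120)/2⌋ = 99
B: ⌊(8+114)/2⌋ = 61
= RGB(120, 99, 61)


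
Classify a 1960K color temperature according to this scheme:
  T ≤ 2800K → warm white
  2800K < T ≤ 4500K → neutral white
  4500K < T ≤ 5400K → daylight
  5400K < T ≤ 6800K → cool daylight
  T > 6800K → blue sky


Temperature: 1960K
1960K ≤ 2800K → warm white
Classification: warm white


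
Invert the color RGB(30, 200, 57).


Invert: (255-R, 255-G, 255-B)
R: 255-30 = 225
G: 255-200 = 55
B: 255-57 = 198
= RGB(225, 55, 198)


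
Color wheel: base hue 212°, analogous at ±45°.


Base hue: 212°
Left analog: (212 - 45) mod 360 = 167°
Right analog: (212 + 45) mod 360 = 257°
Analogous hues = 167° and 257°


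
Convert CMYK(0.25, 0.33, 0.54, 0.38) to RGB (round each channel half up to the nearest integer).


R = 255 × (1-C) × (1-K) = 255 × 0.75 × 0.62 = 118.575 → 119
G = 255 × (1-M) × (1-K) = 255 × 0.67 × 0.62 = 105.927 → 106
B = 255 × (1-Y) × (1-K) = 255 × 0.46 × 0.62 = 72.726 → 73
= RGB(119, 106, 73)


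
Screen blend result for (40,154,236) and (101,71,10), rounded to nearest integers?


Screen: C = 255 - (255-A)×(255-B)/255, rounded to nearest integer
R: 255 - (255-40)×(255-101)/255 = 255 - 33110/255 ≈ 255 - 129.843 = 125.157 → 125
G: 255 - (255-154)×(255-71)/255 = 255 - 18584/255 ≈ 255 - 72.878 = 182.122 → 182
B: 255 - (255-236)×(255-10)/255 = 255 - 4655/255 ≈ 255 - 18.255 = 236.745 → 237
= RGB(125, 182, 237)


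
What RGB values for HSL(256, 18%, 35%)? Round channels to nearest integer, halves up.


H=256°, S=0.18, L=0.35
C = (1-|2L-1|)×S = (1-|-0.30|)×0.18 = 0.126
H' = H/60 = 256/60 ≈ 4.2667; X = C×(1-|H' mod 2 - 1|) = 0.0336
m = L - C/2 = 0.35 - 0.063 = 0.287
Sector ⌊H'⌋ = 4 → (R',G',B') = (0.0336, 0.0, 0.126)
RGB = ((R'+m)×255, (G'+m)×255, (B'+m)×255) = (81.753, 73.185, 105.315)
Round half up → RGB(82, 73, 105)


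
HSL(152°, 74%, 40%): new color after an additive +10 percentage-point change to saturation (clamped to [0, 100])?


Original S = 74%
Adjustment = +10 percentage points
New S = 74 + (10) = 84
Clamp to [0, 100] → 84
= HSL(152°, 84%, 40%)


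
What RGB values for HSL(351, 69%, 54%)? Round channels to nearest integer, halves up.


H=351°, S=0.69, L=0.54
C = (1-|2L-1|)×S = (1-|0.08|)×0.69 = 0.6348
H' = H/60 = 351/60 ≈ 5.8500; X = C×(1-|H' mod 2 - 1|) = 0.09522
m = L - C/2 = 0.54 - 0.3174 = 0.2226
Sector ⌊H'⌋ = 5 → (R',G',B') = (0.6348, 0.0, 0.09522)
RGB = ((R'+m)×255, (G'+m)×255, (B'+m)×255) = (218.637, 56.763, 81.0441)
Round half up → RGB(219, 57, 81)


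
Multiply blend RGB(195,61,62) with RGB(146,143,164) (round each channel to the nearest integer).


Multiply: C = A×B/255, rounded to nearest integer
R: 195×146/255 = 28470/255 ≈ 111.647 → 112
G: 61×143/255 = 8723/255 ≈ 34.208 → 34
B: 62×164/255 = 10168/255 ≈ 39.875 → 40
= RGB(112, 34, 40)


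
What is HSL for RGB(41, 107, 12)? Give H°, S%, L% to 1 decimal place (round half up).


Normalize: R'=41/255≈0.1608, G'=107/255≈0.4196, B'=12/255≈0.0471
Max=107/255, Min=12/255, Δ=Max-Min=95/255
L = (Max+Min)/2 = (107+12)/510 = 119/510 = 0.23333… → L = 23.3%
L ≤ 0.5 → S = Δ/(Max+Min) = 95/(107+12) = 95/119 = 0.79831… → S = 79.8%
(the 1/255 factors cancel in S and H, so raw channel differences can be used)
Max is G' → H = 60 × ((B-R)/Δ + 2) = 60 × ((12-41)/95 + 2)
  -29/95 + 2 = -0.3052… + 2 = 1.6947…
  H = 60 × 1.6947… = 101.684…° → H = 101.7°
= HSL(101.7°, 79.8%, 23.3%)


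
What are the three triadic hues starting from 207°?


Triadic: equally spaced at 120° intervals
H1 = 207°
H2 = (207 + 120) mod 360 = 327°
H3 = (207 + 240) mod 360 = 87°
Triadic = 207°, 327°, 87°


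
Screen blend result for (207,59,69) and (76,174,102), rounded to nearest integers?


Screen: C = 255 - (255-A)×(255-B)/255, rounded to nearest integer
R: 255 - (255-207)×(255-76)/255 = 255 - 8592/255 ≈ 255 - 33.694 = 221.306 → 221
G: 255 - (255-59)×(255-174)/255 = 255 - 15876/255 ≈ 255 - 62.259 = 192.741 → 193
B: 255 - (255-69)×(255-102)/255 = 255 - 28458/255 ≈ 255 - 111.600 = 143.400 → 143
= RGB(221, 193, 143)


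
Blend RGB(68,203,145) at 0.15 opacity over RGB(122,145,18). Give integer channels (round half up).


C = α×F + (1-α)×B, with 1-α = 0.85
R: 0.15×68 + 0.85×122 = 10.20 + 103.70 = 113.90 → 114
G: 0.15×203 + 0.85×145 = 30.45 + 123.25 = 153.70 → 154
B: 0.15×145 + 0.85×18 = 21.75 + 15.30 = 37.05 → 37
= RGB(114, 154, 37)


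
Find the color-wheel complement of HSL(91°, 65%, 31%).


Complement = opposite side of color wheel = hue + 180°
H' = (91 + 180) mod 360 = 271°
S and L unchanged.
= HSL(271°, 65%, 31%)


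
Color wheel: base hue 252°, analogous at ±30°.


Base hue: 252°
Left analog: (252 - 30) mod 360 = 222°
Right analog: (252 + 30) mod 360 = 282°
Analogous hues = 222° and 282°


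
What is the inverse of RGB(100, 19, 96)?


Invert: (255-R, 255-G, 255-B)
R: 255-100 = 155
G: 255-19 = 236
B: 255-96 = 159
= RGB(155, 236, 159)


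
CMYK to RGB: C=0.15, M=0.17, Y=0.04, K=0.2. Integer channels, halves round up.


R = 255 × (1-C) × (1-K) = 255 × 0.85 × 0.80 = 173.4 → 173
G = 255 × (1-M) × (1-K) = 255 × 0.83 × 0.80 = 169.32 → 169
B = 255 × (1-Y) × (1-K) = 255 × 0.96 × 0.80 = 195.84 → 196
= RGB(173, 169, 196)


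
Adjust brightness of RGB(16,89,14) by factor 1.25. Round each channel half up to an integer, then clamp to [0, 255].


Multiply each channel by 1.25, round half up, clamp to [0, 255]
R: 16×1.25 = 20
G: 89×1.25 = 111.25 → round → 111
B: 14×1.25 = 17.5 → round → 18
= RGB(20, 111, 18)


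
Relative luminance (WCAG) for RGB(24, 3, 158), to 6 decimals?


Linearize each channel (sRGB transfer function): c = v/255; c_lin = c/12.92 if c ≤ 0.04045, else ((c+0.055)/1.055)^2.4
  R: 24/255 ≈ 0.094118 > 0.04045 → ((0.094118+0.055)/1.055)^2.4 ≈ 0.009134
  G: 3/255 ≈ 0.011765 ≤ 0.04045 → 0.011765/12.92 ≈ 0.000911
  B: 158/255 ≈ 0.619608 > 0.04045 → ((0.619608+0.055)/1.055)^2.4 ≈ 0.341914
R_lin = 0.009134, G_lin = 0.000911, B_lin = 0.341914
L = 0.2126×R + 0.7152×G + 0.0722×B
L = 0.2126×0.009134 + 0.7152×0.000911 + 0.0722×0.341914
L ≈ 0.027279


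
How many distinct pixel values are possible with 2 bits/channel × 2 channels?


Total bits = 2 bits/channel × 2 channels = 4 bits
Distinct pixel values = 2^4
= 16 pixel values


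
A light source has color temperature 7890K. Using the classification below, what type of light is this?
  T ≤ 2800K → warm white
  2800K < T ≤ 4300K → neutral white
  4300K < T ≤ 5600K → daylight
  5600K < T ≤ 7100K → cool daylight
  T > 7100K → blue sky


Temperature: 7890K
7890K > 7100K → blue sky
Classification: blue sky


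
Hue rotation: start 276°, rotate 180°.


New hue = (H + rotation) mod 360
New hue = (276 + 180) mod 360
= 456 mod 360
= 96°


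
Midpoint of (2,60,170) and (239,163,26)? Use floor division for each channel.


Midpoint: each channel = ⌊(C₁+C₂)/2⌋
R: ⌊(2+239)/2⌋ = 120
G: ⌊(60+163)/2⌋ = 111
B: ⌊(170+26)/2⌋ = 98
= RGB(120, 111, 98)


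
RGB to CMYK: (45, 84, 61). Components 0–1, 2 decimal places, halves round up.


R'=45/255≈0.1765, G'=84/255≈0.3294, B'=61/255≈0.2392
K = 1 - max(R',G',B') = 1 - 84/255 = 171/255 = 0.67058… → 0.67
(1-R'-K)/(1-K) simplifies to (max-R)/max with max = 84:
C = (84-45)/84 = 39/84 = 0.46428… → 0.46
M = (84-84)/84 = 0/84 = 0 → 0.00
Y = (84-61)/84 = 23/84 = 0.27380… → 0.27
= CMYK(0.46, 0.00, 0.27, 0.67)


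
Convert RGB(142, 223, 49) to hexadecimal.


R = 142 → 8E (hex)
G = 223 → DF (hex)
B = 49 → 31 (hex)
Hex = #8EDF31


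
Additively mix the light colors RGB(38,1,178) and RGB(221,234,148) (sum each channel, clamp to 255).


Additive: each channel = min(255, C₁+C₂)
R: 38+221 = 259 → 255
G: 1+234 = 235 → 235
B: 178+148 = 326 → 255
= RGB(255, 235, 255)


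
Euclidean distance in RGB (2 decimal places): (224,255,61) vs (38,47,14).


d = √[(R₁-R₂)² + (G₁-G₂)² + (B₁-B₂)²]
d = √[(224-38)² + (255-47)² + (61-14)²]
d = √[34596 + 43264 + 2209]
d = √80069
d ≈ 282.96


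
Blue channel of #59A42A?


Color: #59A42A
R = 59 = 89
G = A4 = 164
B = 2A = 42
Blue = 42


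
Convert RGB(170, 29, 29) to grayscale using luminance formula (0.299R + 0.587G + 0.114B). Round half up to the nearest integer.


Gray = 0.299×R + 0.587×G + 0.114×B
Gray = 0.299×170 + 0.587×29 + 0.114×29
Gray = 50.830 + 17.023 + 3.306
Gray = 71.159 → round half up → 71
Gray = 71


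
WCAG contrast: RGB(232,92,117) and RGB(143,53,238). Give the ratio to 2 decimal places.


Linearize each sRGB channel c=v/255: c/12.92 if c ≤ 0.04045 else ((c+0.055)/1.055)^2.4
L = 0.2126×R_lin + 0.7152×G_lin + 0.0722×B_lin
Color 1 (232,92,117):
  R=232: 232/255≈0.9098 > 0.04045 → ((0.9098+0.055)/1.055)^2.4 ≈ 0.80695
  G=92: 92/255≈0.3608 > 0.04045 → ((0.3608+0.055)/1.055)^2.4 ≈ 0.10702
  B=117: 117/255≈0.4588 > 0.04045 → ((0.4588+0.055)/1.055)^2.4 ≈ 0.17789
  L1 = 0.2126×0.80695 + 0.7152×0.10702 + 0.0722×0.17789 ≈ 0.26094
Color 2 (143,53,238):
  R=143: 143/255≈0.5608 > 0.04045 → ((0.5608+0.055)/1.055)^2.4 ≈ 0.27468
  G=53: 53/255≈0.2078 > 0.04045 → ((0.2078+0.055)/1.055)^2.4 ≈ 0.03560
  B=238: 238/255≈0.9333 > 0.04045 → ((0.9333+0.055)/1.055)^2.4 ≈ 0.85499
  L2 = 0.2126×0.27468 + 0.7152×0.03560 + 0.0722×0.85499 ≈ 0.14559
Lighter = 0.26094, Darker = 0.14559
Ratio = (L_lighter + 0.05) / (L_darker + 0.05)
Ratio = (0.26094 + 0.05) / (0.14559 + 0.05) = 0.31094 / 0.19559 ≈ 1.5898
Ratio ≈ 1.59:1


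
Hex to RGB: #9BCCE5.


9B → 155 (R)
CC → 204 (G)
E5 → 229 (B)
= RGB(155, 204, 229)


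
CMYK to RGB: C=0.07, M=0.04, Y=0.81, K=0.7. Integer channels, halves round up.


R = 255 × (1-C) × (1-K) = 255 × 0.93 × 0.30 = 71.145 → 71
G = 255 × (1-M) × (1-K) = 255 × 0.96 × 0.30 = 73.44 → 73
B = 255 × (1-Y) × (1-K) = 255 × 0.19 × 0.30 = 14.535 → 15
= RGB(71, 73, 15)


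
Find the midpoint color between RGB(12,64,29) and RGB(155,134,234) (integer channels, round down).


Midpoint: each channel = ⌊(C₁+C₂)/2⌋
R: ⌊(12+155)/2⌋ = 83
G: ⌊(64+134)/2⌋ = 99
B: ⌊(29+234)/2⌋ = 131
= RGB(83, 99, 131)


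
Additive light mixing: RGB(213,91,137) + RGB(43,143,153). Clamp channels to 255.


Additive: each channel = min(255, C₁+C₂)
R: 213+43 = 256 → 255
G: 91+143 = 234 → 234
B: 137+153 = 290 → 255
= RGB(255, 234, 255)


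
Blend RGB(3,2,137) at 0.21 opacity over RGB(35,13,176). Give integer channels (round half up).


C = α×F + (1-α)×B, with 1-α = 0.79
R: 0.21×3 + 0.79×35 = 0.63 + 27.65 = 28.28 → 28
G: 0.21×2 + 0.79×13 = 0.42 + 10.27 = 10.69 → 11
B: 0.21×137 + 0.79×176 = 28.77 + 139.04 = 167.81 → 168
= RGB(28, 11, 168)


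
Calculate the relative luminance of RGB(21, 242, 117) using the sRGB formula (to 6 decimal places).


Linearize each channel (sRGB transfer function): c = v/255; c_lin = c/12.92 if c ≤ 0.04045, else ((c+0.055)/1.055)^2.4
  R: 21/255 ≈ 0.082353 > 0.04045 → ((0.082353+0.055)/1.055)^2.4 ≈ 0.007499
  G: 242/255 ≈ 0.949020 > 0.04045 → ((0.949020+0.055)/1.055)^2.4 ≈ 0.887923
  B: 117/255 ≈ 0.458824 > 0.04045 → ((0.458824+0.055)/1.055)^2.4 ≈ 0.177888
R_lin = 0.007499, G_lin = 0.887923, B_lin = 0.177888
L = 0.2126×R + 0.7152×G + 0.0722×B
L = 0.2126×0.007499 + 0.7152×0.887923 + 0.0722×0.177888
L ≈ 0.649480


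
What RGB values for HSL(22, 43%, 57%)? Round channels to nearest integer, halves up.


H=22°, S=0.43, L=0.57
C = (1-|2L-1|)×S = (1-|0.14|)×0.43 = 0.3698
H' = H/60 = 22/60 ≈ 0.3667; X = C×(1-|H' mod 2 - 1|) ≈ 0.1356
m = L - C/2 = 0.57 - 0.1849 = 0.3851
Sector ⌊H'⌋ = 0 → (R',G',B') = (0.3698, ≈0.1356, 0.0)
RGB = ((R'+m)×255, (G'+m)×255, (B'+m)×255) = (192.4995, 132.7768, 98.2005)
Round half up → RGB(192, 133, 98)


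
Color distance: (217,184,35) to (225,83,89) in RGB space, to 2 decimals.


d = √[(R₁-R₂)² + (G₁-G₂)² + (B₁-B₂)²]
d = √[(217-225)² + (184-83)² + (35-89)²]
d = √[64 + 10201 + 2916]
d = √13181
d ≈ 114.81


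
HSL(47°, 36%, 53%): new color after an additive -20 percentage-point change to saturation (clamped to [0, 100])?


Original S = 36%
Adjustment = -20 percentage points
New S = 36 + (-20) = 16
Clamp to [0, 100] → 16
= HSL(47°, 16%, 53%)


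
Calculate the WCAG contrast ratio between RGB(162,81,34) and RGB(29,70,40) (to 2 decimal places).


Linearize each sRGB channel c=v/255: c/12.92 if c ≤ 0.04045 else ((c+0.055)/1.055)^2.4
L = 0.2126×R_lin + 0.7152×G_lin + 0.0722×B_lin
Color 1 (162,81,34):
  R=162: 162/255≈0.6353 > 0.04045 → ((0.6353+0.055)/1.055)^2.4 ≈ 0.36131
  G=81: 81/255≈0.3176 > 0.04045 → ((0.3176+0.055)/1.055)^2.4 ≈ 0.08228
  B=34: 34/255≈0.1333 > 0.04045 → ((0.1333+0.055)/1.055)^2.4 ≈ 0.01600
  L1 = 0.2126×0.36131 + 0.7152×0.08228 + 0.0722×0.01600 ≈ 0.13682
Color 2 (29,70,40):
  R=29: 29/255≈0.1137 > 0.04045 → ((0.1137+0.055)/1.055)^2.4 ≈ 0.01229
  G=70: 70/255≈0.2745 > 0.04045 → ((0.2745+0.055)/1.055)^2.4 ≈ 0.06125
  B=40: 40/255≈0.1569 > 0.04045 → ((0.1569+0.055)/1.055)^2.4 ≈ 0.02122
  L2 = 0.2126×0.01229 + 0.7152×0.06125 + 0.0722×0.02122 ≈ 0.04795
Lighter = 0.13682, Darker = 0.04795
Ratio = (L_lighter + 0.05) / (L_darker + 0.05)
Ratio = (0.13682 + 0.05) / (0.04795 + 0.05) = 0.18682 / 0.09795 ≈ 1.9073
Ratio ≈ 1.91:1


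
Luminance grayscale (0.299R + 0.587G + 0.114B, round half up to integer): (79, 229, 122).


Gray = 0.299×R + 0.587×G + 0.114×B
Gray = 0.299×79 + 0.587×229 + 0.114×122
Gray = 23.621 + 134.423 + 13.908
Gray = 171.952 → round half up → 172
Gray = 172


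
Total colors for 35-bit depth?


Colors = 2^bits = 2^35
= 34,359,738,368 colors


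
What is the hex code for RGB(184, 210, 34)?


R = 184 → B8 (hex)
G = 210 → D2 (hex)
B = 34 → 22 (hex)
Hex = #B8D222


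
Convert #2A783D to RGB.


2A → 42 (R)
78 → 120 (G)
3D → 61 (B)
= RGB(42, 120, 61)


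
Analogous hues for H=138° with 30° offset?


Base hue: 138°
Left analog: (138 - 30) mod 360 = 108°
Right analog: (138 + 30) mod 360 = 168°
Analogous hues = 108° and 168°


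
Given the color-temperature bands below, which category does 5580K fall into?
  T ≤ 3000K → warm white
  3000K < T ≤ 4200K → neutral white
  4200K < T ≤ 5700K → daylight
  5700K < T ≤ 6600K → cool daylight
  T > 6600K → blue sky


Temperature: 5580K
4200K < 5580K ≤ 5700K → daylight
Classification: daylight


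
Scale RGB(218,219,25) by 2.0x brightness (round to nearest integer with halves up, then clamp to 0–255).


Multiply each channel by 2.0, round half up, clamp to [0, 255]
R: 218×2.0 = 436 → clamp → 255
G: 219×2.0 = 438 → clamp → 255
B: 25×2.0 = 50
= RGB(255, 255, 50)


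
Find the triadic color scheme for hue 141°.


Triadic: equally spaced at 120° intervals
H1 = 141°
H2 = (141 + 120) mod 360 = 261°
H3 = (141 + 240) mod 360 = 21°
Triadic = 141°, 261°, 21°


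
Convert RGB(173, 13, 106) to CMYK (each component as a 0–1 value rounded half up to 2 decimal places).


R'=173/255≈0.6784, G'=13/255≈0.0510, B'=106/255≈0.4157
K = 1 - max(R',G',B') = 1 - 173/255 = 82/255 = 0.32156… → 0.32
(1-R'-K)/(1-K) simplifies to (max-R)/max with max = 173:
C = (173-173)/173 = 0/173 = 0 → 0.00
M = (173-13)/173 = 160/173 = 0.92485… → 0.92
Y = (173-106)/173 = 67/173 = 0.38728… → 0.39
= CMYK(0.00, 0.92, 0.39, 0.32)


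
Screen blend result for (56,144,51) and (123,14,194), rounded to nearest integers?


Screen: C = 255 - (255-A)×(255-B)/255, rounded to nearest integer
R: 255 - (255-56)×(255-123)/255 = 255 - 26268/255 ≈ 255 - 103.012 = 151.988 → 152
G: 255 - (255-144)×(255-14)/255 = 255 - 26751/255 ≈ 255 - 104.906 = 150.094 → 150
B: 255 - (255-51)×(255-194)/255 = 255 - 12444/255 ≈ 255 - 48.800 = 206.200 → 206
= RGB(152, 150, 206)


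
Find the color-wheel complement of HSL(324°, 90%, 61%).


Complement = opposite side of color wheel = hue + 180°
H' = (324 + 180) mod 360 = 144°
S and L unchanged.
= HSL(144°, 90%, 61%)


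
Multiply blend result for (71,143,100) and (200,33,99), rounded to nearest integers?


Multiply: C = A×B/255, rounded to nearest integer
R: 71×200/255 = 14200/255 ≈ 55.686 → 56
G: 143×33/255 = 4719/255 ≈ 18.506 → 19
B: 100×99/255 = 9900/255 ≈ 38.824 → 39
= RGB(56, 19, 39)


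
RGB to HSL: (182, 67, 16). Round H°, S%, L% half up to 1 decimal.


Normalize: R'=182/255≈0.7137, G'=67/255≈0.2627, B'=16/255≈0.0627
Max=182/255, Min=16/255, Δ=Max-Min=166/255
L = (Max+Min)/2 = (182+16)/510 = 198/510 = 0.38823… → L = 38.8%
L ≤ 0.5 → S = Δ/(Max+Min) = 166/(182+16) = 166/198 = 0.83838… → S = 83.8%
(the 1/255 factors cancel in S and H, so raw channel differences can be used)
Max is R' → H = 60 × (((G-B)/Δ) mod 6) = 60 × (((67-16)/166) mod 6)
  51/166 = 0.3072…
  H = 60 × 0.3072… = 18.433…° → H = 18.4°
= HSL(18.4°, 83.8%, 38.8%)


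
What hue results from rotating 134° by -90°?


New hue = (H + rotation) mod 360
New hue = (134 -90) mod 360
= 44 mod 360
= 44°


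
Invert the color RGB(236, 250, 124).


Invert: (255-R, 255-G, 255-B)
R: 255-236 = 19
G: 255-250 = 5
B: 255-124 = 131
= RGB(19, 5, 131)


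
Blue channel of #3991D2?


Color: #3991D2
R = 39 = 57
G = 91 = 145
B = D2 = 210
Blue = 210


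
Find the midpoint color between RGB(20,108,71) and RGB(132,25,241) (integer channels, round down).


Midpoint: each channel = ⌊(C₁+C₂)/2⌋
R: ⌊(20+132)/2⌋ = 76
G: ⌊(108+25)/2⌋ = 66
B: ⌊(71+241)/2⌋ = 156
= RGB(76, 66, 156)


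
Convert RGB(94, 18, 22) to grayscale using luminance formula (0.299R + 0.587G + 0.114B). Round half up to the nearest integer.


Gray = 0.299×R + 0.587×G + 0.114×B
Gray = 0.299×94 + 0.587×18 + 0.114×22
Gray = 28.106 + 10.566 + 2.508
Gray = 41.180 → round half up → 41
Gray = 41


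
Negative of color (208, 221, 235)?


Invert: (255-R, 255-G, 255-B)
R: 255-208 = 47
G: 255-221 = 34
B: 255-235 = 20
= RGB(47, 34, 20)


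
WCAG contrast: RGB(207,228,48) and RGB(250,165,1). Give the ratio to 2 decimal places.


Linearize each sRGB channel c=v/255: c/12.92 if c ≤ 0.04045 else ((c+0.055)/1.055)^2.4
L = 0.2126×R_lin + 0.7152×G_lin + 0.0722×B_lin
Color 1 (207,228,48):
  R=207: 207/255≈0.8118 > 0.04045 → ((0.8118+0.055)/1.055)^2.4 ≈ 0.62396
  G=228: 228/255≈0.8941 > 0.04045 → ((0.8941+0.055)/1.055)^2.4 ≈ 0.77582
  B=48: 48/255≈0.1882 > 0.04045 → ((0.1882+0.055)/1.055)^2.4 ≈ 0.02956
  L1 = 0.2126×0.62396 + 0.7152×0.77582 + 0.0722×0.02956 ≈ 0.68966
Color 2 (250,165,1):
  R=250: 250/255≈0.9804 > 0.04045 → ((0.9804+0.055)/1.055)^2.4 ≈ 0.95597
  G=165: 165/255≈0.6471 > 0.04045 → ((0.6471+0.055)/1.055)^2.4 ≈ 0.37626
  B=1: 1/255≈0.0039 ≤ 0.04045 → 0.0039/12.92 ≈ 0.00030
  L2 = 0.2126×0.95597 + 0.7152×0.37626 + 0.0722×0.00030 ≈ 0.47236
Lighter = 0.68966, Darker = 0.47236
Ratio = (L_lighter + 0.05) / (L_darker + 0.05)
Ratio = (0.68966 + 0.05) / (0.47236 + 0.05) = 0.73966 / 0.52236 ≈ 1.4160
Ratio ≈ 1.42:1


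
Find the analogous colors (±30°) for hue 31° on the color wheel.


Base hue: 31°
Left analog: (31 - 30) mod 360 = 1°
Right analog: (31 + 30) mod 360 = 61°
Analogous hues = 1° and 61°


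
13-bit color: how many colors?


Colors = 2^bits = 2^13
= 8,192 colors


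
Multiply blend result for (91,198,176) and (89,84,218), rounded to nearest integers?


Multiply: C = A×B/255, rounded to nearest integer
R: 91×89/255 = 8099/255 ≈ 31.761 → 32
G: 198×84/255 = 16632/255 ≈ 65.224 → 65
B: 176×218/255 = 38368/255 ≈ 150.463 → 150
= RGB(32, 65, 150)


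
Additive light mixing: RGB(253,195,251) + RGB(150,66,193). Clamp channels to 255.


Additive: each channel = min(255, C₁+C₂)
R: 253+150 = 403 → 255
G: 195+66 = 261 → 255
B: 251+193 = 444 → 255
= RGB(255, 255, 255)


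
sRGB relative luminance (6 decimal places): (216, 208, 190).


Linearize each channel (sRGB transfer function): c = v/255; c_lin = c/12.92 if c ≤ 0.04045, else ((c+0.055)/1.055)^2.4
  R: 216/255 ≈ 0.847059 > 0.04045 → ((0.847059+0.055)/1.055)^2.4 ≈ 0.686685
  G: 208/255 ≈ 0.815686 > 0.04045 → ((0.815686+0.055)/1.055)^2.4 ≈ 0.630757
  B: 190/255 ≈ 0.745098 > 0.04045 → ((0.745098+0.055)/1.055)^2.4 ≈ 0.514918
R_lin = 0.686685, G_lin = 0.630757, B_lin = 0.514918
L = 0.2126×R + 0.7152×G + 0.0722×B
L = 0.2126×0.686685 + 0.7152×0.630757 + 0.0722×0.514918
L ≈ 0.634284


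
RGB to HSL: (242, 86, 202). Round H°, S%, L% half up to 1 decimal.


Normalize: R'=242/255≈0.9490, G'=86/255≈0.3373, B'=202/255≈0.7922
Max=242/255, Min=86/255, Δ=Max-Min=156/255
L = (Max+Min)/2 = (242+86)/510 = 328/510 = 0.64313… → L = 64.3%
L > 0.5 → S = Δ/(2-Max-Min) = 156/(510-242-86) = 156/182 = 0.85714… → S = 85.7%
(the 1/255 factors cancel in S and H, so raw channel differences can be used)
Max is R' → H = 60 × (((G-B)/Δ) mod 6) = 60 × (((86-202)/156) mod 6)
  (-116)/156 = -0.7435…; negative, so add 6 → 5.2564…
  H = 60 × 5.2564… = 315.384…° → H = 315.4°
= HSL(315.4°, 85.7%, 64.3%)


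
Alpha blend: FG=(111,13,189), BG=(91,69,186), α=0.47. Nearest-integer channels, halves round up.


C = α×F + (1-α)×B, with 1-α = 0.53
R: 0.47×111 + 0.53×91 = 52.17 + 48.23 = 100.40 → 100
G: 0.47×13 + 0.53×69 = 6.11 + 36.57 = 42.68 → 43
B: 0.47×189 + 0.53×186 = 88.83 + 98.58 = 187.41 → 187
= RGB(100, 43, 187)


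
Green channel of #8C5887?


Color: #8C5887
R = 8C = 140
G = 58 = 88
B = 87 = 135
Green = 88


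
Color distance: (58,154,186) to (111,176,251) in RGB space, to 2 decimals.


d = √[(R₁-R₂)² + (G₁-G₂)² + (B₁-B₂)²]
d = √[(58-111)² + (154-176)² + (186-251)²]
d = √[2809 + 484 + 4225]
d = √7518
d ≈ 86.71


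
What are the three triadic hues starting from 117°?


Triadic: equally spaced at 120° intervals
H1 = 117°
H2 = (117 + 120) mod 360 = 237°
H3 = (117 + 240) mod 360 = 357°
Triadic = 117°, 237°, 357°


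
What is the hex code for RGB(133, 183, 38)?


R = 133 → 85 (hex)
G = 183 → B7 (hex)
B = 38 → 26 (hex)
Hex = #85B726


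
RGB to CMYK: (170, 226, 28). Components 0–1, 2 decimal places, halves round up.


R'=170/255≈0.6667, G'=226/255≈0.8863, B'=28/255≈0.1098
K = 1 - max(R',G',B') = 1 - 226/255 = 29/255 = 0.11372… → 0.11
(1-R'-K)/(1-K) simplifies to (max-R)/max with max = 226:
C = (226-170)/226 = 56/226 = 0.24778… → 0.25
M = (226-226)/226 = 0/226 = 0 → 0.00
Y = (226-28)/226 = 198/226 = 0.87610… → 0.88
= CMYK(0.25, 0.00, 0.88, 0.11)


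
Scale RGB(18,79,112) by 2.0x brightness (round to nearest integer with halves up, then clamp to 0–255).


Multiply each channel by 2.0, round half up, clamp to [0, 255]
R: 18×2.0 = 36
G: 79×2.0 = 158
B: 112×2.0 = 224
= RGB(36, 158, 224)


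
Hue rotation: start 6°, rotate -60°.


New hue = (H + rotation) mod 360
New hue = (6 -60) mod 360
= -54 mod 360
= 306°


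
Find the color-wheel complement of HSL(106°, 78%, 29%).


Complement = opposite side of color wheel = hue + 180°
H' = (106 + 180) mod 360 = 286°
S and L unchanged.
= HSL(286°, 78%, 29%)


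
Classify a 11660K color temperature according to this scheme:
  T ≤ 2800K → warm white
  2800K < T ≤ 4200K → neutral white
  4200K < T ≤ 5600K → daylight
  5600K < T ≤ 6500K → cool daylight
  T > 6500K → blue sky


Temperature: 11660K
11660K > 6500K → blue sky
Classification: blue sky


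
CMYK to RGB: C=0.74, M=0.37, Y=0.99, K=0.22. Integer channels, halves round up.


R = 255 × (1-C) × (1-K) = 255 × 0.26 × 0.78 = 51.714 → 52
G = 255 × (1-M) × (1-K) = 255 × 0.63 × 0.78 = 125.307 → 125
B = 255 × (1-Y) × (1-K) = 255 × 0.01 × 0.78 = 1.989 → 2
= RGB(52, 125, 2)


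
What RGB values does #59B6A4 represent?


59 → 89 (R)
B6 → 182 (G)
A4 → 164 (B)
= RGB(89, 182, 164)


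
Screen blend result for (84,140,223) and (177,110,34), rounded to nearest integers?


Screen: C = 255 - (255-A)×(255-B)/255, rounded to nearest integer
R: 255 - (255-84)×(255-177)/255 = 255 - 13338/255 ≈ 255 - 52.306 = 202.694 → 203
G: 255 - (255-140)×(255-110)/255 = 255 - 16675/255 ≈ 255 - 65.392 = 189.608 → 190
B: 255 - (255-223)×(255-34)/255 = 255 - 7072/255 ≈ 255 - 27.733 = 227.267 → 227
= RGB(203, 190, 227)


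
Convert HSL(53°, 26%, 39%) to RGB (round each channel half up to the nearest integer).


H=53°, S=0.26, L=0.39
C = (1-|2L-1|)×S = (1-|-0.22|)×0.26 = 0.2028
H' = H/60 = 53/60 ≈ 0.8833; X = C×(1-|H' mod 2 - 1|) = 0.17914
m = L - C/2 = 0.39 - 0.1014 = 0.2886
Sector ⌊H'⌋ = 0 → (R',G',B') = (0.2028, 0.17914, 0.0)
RGB = ((R'+m)×255, (G'+m)×255, (B'+m)×255) = (125.307, 119.2737, 73.593)
Round half up → RGB(125, 119, 74)


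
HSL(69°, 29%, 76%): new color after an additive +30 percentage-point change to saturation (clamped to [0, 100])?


Original S = 29%
Adjustment = +30 percentage points
New S = 29 + (30) = 59
Clamp to [0, 100] → 59
= HSL(69°, 59%, 76%)


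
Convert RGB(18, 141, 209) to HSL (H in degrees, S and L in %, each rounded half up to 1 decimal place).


Normalize: R'=18/255≈0.0706, G'=141/255≈0.5529, B'=209/255≈0.8196
Max=209/255, Min=18/255, Δ=Max-Min=191/255
L = (Max+Min)/2 = (209+18)/510 = 227/510 = 0.44509… → L = 44.5%
L ≤ 0.5 → S = Δ/(Max+Min) = 191/(209+18) = 191/227 = 0.84140… → S = 84.1%
(the 1/255 factors cancel in S and H, so raw channel differences can be used)
Max is B' → H = 60 × ((R-G)/Δ + 4) = 60 × ((18-141)/191 + 4)
  -123/191 + 4 = -0.6439… + 4 = 3.3560…
  H = 60 × 3.3560… = 201.361…° → H = 201.4°
= HSL(201.4°, 84.1%, 44.5%)


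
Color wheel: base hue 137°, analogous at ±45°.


Base hue: 137°
Left analog: (137 - 45) mod 360 = 92°
Right analog: (137 + 45) mod 360 = 182°
Analogous hues = 92° and 182°


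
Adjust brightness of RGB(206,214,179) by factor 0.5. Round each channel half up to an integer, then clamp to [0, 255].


Multiply each channel by 0.5, round half up, clamp to [0, 255]
R: 206×0.5 = 103
G: 214×0.5 = 107
B: 179×0.5 = 89.5 → round → 90
= RGB(103, 107, 90)


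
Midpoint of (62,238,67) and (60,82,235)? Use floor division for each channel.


Midpoint: each channel = ⌊(C₁+C₂)/2⌋
R: ⌊(62+60)/2⌋ = 61
G: ⌊(238+82)/2⌋ = 160
B: ⌊(67+235)/2⌋ = 151
= RGB(61, 160, 151)


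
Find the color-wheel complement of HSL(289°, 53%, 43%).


Complement = opposite side of color wheel = hue + 180°
H' = (289 + 180) mod 360 = 109°
S and L unchanged.
= HSL(109°, 53%, 43%)


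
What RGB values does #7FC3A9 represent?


7F → 127 (R)
C3 → 195 (G)
A9 → 169 (B)
= RGB(127, 195, 169)


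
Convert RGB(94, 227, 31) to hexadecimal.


R = 94 → 5E (hex)
G = 227 → E3 (hex)
B = 31 → 1F (hex)
Hex = #5EE31F


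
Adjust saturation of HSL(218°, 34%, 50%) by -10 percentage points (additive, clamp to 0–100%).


Original S = 34%
Adjustment = -10 percentage points
New S = 34 + (-10) = 24
Clamp to [0, 100] → 24
= HSL(218°, 24%, 50%)


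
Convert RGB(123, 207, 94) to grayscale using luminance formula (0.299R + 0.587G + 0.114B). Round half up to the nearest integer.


Gray = 0.299×R + 0.587×G + 0.114×B
Gray = 0.299×123 + 0.587×207 + 0.114×94
Gray = 36.777 + 121.509 + 10.716
Gray = 169.002 → round half up → 169
Gray = 169


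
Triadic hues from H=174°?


Triadic: equally spaced at 120° intervals
H1 = 174°
H2 = (174 + 120) mod 360 = 294°
H3 = (174 + 240) mod 360 = 54°
Triadic = 174°, 294°, 54°


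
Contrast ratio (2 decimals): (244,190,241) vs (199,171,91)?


Linearize each sRGB channel c=v/255: c/12.92 if c ≤ 0.04045 else ((c+0.055)/1.055)^2.4
L = 0.2126×R_lin + 0.7152×G_lin + 0.0722×B_lin
Color 1 (244,190,241):
  R=244: 244/255≈0.9569 > 0.04045 → ((0.9569+0.055)/1.055)^2.4 ≈ 0.90466
  G=190: 190/255≈0.7451 > 0.04045 → ((0.7451+0.055)/1.055)^2.4 ≈ 0.51492
  B=241: 241/255≈0.9451 > 0.04045 → ((0.9451+0.055)/1.055)^2.4 ≈ 0.87962
  L1 = 0.2126×0.90466 + 0.7152×0.51492 + 0.0722×0.87962 ≈ 0.62411
Color 2 (199,171,91):
  R=199: 199/255≈0.7804 > 0.04045 → ((0.7804+0.055)/1.055)^2.4 ≈ 0.57112
  G=171: 171/255≈0.6706 > 0.04045 → ((0.6706+0.055)/1.055)^2.4 ≈ 0.40724
  B=91: 91/255≈0.3569 > 0.04045 → ((0.3569+0.055)/1.055)^2.4 ≈ 0.10462
  L2 = 0.2126×0.57112 + 0.7152×0.40724 + 0.0722×0.10462 ≈ 0.42023
Lighter = 0.62411, Darker = 0.42023
Ratio = (L_lighter + 0.05) / (L_darker + 0.05)
Ratio = (0.62411 + 0.05) / (0.42023 + 0.05) = 0.67411 / 0.47023 ≈ 1.4336
Ratio ≈ 1.43:1


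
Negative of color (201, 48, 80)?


Invert: (255-R, 255-G, 255-B)
R: 255-201 = 54
G: 255-48 = 207
B: 255-80 = 175
= RGB(54, 207, 175)


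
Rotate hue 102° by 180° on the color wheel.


New hue = (H + rotation) mod 360
New hue = (102 + 180) mod 360
= 282 mod 360
= 282°


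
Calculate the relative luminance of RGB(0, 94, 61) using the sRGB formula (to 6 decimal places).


Linearize each channel (sRGB transfer function): c = v/255; c_lin = c/12.92 if c ≤ 0.04045, else ((c+0.055)/1.055)^2.4
  R: 0/255 ≈ 0.000000 ≤ 0.04045 → 0.000000/12.92 ≈ 0.000000
  G: 94/255 ≈ 0.368627 > 0.04045 → ((0.368627+0.055)/1.055)^2.4 ≈ 0.111932
  B: 61/255 ≈ 0.239216 > 0.04045 → ((0.239216+0.055)/1.055)^2.4 ≈ 0.046665
R_lin = 0.000000, G_lin = 0.111932, B_lin = 0.046665
L = 0.2126×R + 0.7152×G + 0.0722×B
L = 0.2126×0.000000 + 0.7152×0.111932 + 0.0722×0.046665
L ≈ 0.083423


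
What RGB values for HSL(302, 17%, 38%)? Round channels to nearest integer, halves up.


H=302°, S=0.17, L=0.38
C = (1-|2L-1|)×S = (1-|-0.24|)×0.17 = 0.1292
H' = H/60 = 302/60 ≈ 5.0333; X = C×(1-|H' mod 2 - 1|) ≈ 0.1249
m = L - C/2 = 0.38 - 0.0646 = 0.3154
Sector ⌊H'⌋ = 5 → (R',G',B') = (0.1292, 0.0, ≈0.1249)
RGB = ((R'+m)×255, (G'+m)×255, (B'+m)×255) = (113.373, 80.427, 112.2748)
Round half up → RGB(113, 80, 112)


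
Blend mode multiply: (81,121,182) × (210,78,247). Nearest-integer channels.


Multiply: C = A×B/255, rounded to nearest integer
R: 81×210/255 = 17010/255 ≈ 66.706 → 67
G: 121×78/255 = 9438/255 ≈ 37.012 → 37
B: 182×247/255 = 44954/255 ≈ 176.290 → 176
= RGB(67, 37, 176)


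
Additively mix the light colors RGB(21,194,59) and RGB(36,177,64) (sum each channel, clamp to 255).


Additive: each channel = min(255, C₁+C₂)
R: 21+36 = 57 → 57
G: 194+177 = 371 → 255
B: 59+64 = 123 → 123
= RGB(57, 255, 123)


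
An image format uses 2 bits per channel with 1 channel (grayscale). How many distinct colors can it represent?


Total bits = 2 bits/channel × 1 channels = 2 bits
Distinct colors = 2^2
= 4 colors


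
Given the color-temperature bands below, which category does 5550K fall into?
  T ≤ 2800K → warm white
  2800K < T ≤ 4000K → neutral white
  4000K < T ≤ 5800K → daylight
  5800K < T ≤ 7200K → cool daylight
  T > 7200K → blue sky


Temperature: 5550K
4000K < 5550K ≤ 5800K → daylight
Classification: daylight


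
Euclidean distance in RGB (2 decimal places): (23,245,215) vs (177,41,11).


d = √[(R₁-R₂)² + (G₁-G₂)² + (B₁-B₂)²]
d = √[(23-177)² + (245-41)² + (215-11)²]
d = √[23716 + 41616 + 41616]
d = √106948
d ≈ 327.03


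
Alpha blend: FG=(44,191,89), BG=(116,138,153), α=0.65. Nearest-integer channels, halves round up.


C = α×F + (1-α)×B, with 1-α = 0.35
R: 0.65×44 + 0.35×116 = 28.60 + 40.60 = 69.20 → 69
G: 0.65×191 + 0.35×138 = 124.15 + 48.30 = 172.45 → 172
B: 0.65×89 + 0.35×153 = 57.85 + 53.55 = 111.40 → 111
= RGB(69, 172, 111)


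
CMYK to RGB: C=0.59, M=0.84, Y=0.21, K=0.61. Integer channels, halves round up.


R = 255 × (1-C) × (1-K) = 255 × 0.41 × 0.39 = 40.7745 → 41
G = 255 × (1-M) × (1-K) = 255 × 0.16 × 0.39 = 15.912 → 16
B = 255 × (1-Y) × (1-K) = 255 × 0.79 × 0.39 = 78.5655 → 79
= RGB(41, 16, 79)


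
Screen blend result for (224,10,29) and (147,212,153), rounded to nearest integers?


Screen: C = 255 - (255-A)×(255-B)/255, rounded to nearest integer
R: 255 - (255-224)×(255-147)/255 = 255 - 3348/255 ≈ 255 - 13.129 = 241.871 → 242
G: 255 - (255-10)×(255-212)/255 = 255 - 10535/255 ≈ 255 - 41.314 = 213.686 → 214
B: 255 - (255-29)×(255-153)/255 = 255 - 23052/255 ≈ 255 - 90.400 = 164.600 → 165
= RGB(242, 214, 165)


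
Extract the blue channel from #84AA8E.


Color: #84AA8E
R = 84 = 132
G = AA = 170
B = 8E = 142
Blue = 142


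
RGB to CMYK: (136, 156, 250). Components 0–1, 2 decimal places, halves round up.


R'=136/255≈0.5333, G'=156/255≈0.6118, B'=250/255≈0.9804
K = 1 - max(R',G',B') = 1 - 250/255 = 5/255 = 0.01960… → 0.02
(1-R'-K)/(1-K) simplifies to (max-R)/max with max = 250:
C = (250-136)/250 = 114/250 = 0.456 → 0.46
M = (250-156)/250 = 94/250 = 0.376 → 0.38
Y = (250-250)/250 = 0/250 = 0 → 0.00
= CMYK(0.46, 0.38, 0.00, 0.02)


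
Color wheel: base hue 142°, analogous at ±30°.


Base hue: 142°
Left analog: (142 - 30) mod 360 = 112°
Right analog: (142 + 30) mod 360 = 172°
Analogous hues = 112° and 172°


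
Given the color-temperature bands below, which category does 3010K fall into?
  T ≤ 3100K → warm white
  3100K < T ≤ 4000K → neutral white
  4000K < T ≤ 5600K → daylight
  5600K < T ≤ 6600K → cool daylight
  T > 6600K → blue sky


Temperature: 3010K
3010K ≤ 3100K → warm white
Classification: warm white


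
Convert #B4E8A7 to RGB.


B4 → 180 (R)
E8 → 232 (G)
A7 → 167 (B)
= RGB(180, 232, 167)


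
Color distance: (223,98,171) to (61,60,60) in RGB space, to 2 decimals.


d = √[(R₁-R₂)² + (G₁-G₂)² + (B₁-B₂)²]
d = √[(223-61)² + (98-60)² + (171-60)²]
d = √[26244 + 1444 + 12321]
d = √40009
d ≈ 200.02
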